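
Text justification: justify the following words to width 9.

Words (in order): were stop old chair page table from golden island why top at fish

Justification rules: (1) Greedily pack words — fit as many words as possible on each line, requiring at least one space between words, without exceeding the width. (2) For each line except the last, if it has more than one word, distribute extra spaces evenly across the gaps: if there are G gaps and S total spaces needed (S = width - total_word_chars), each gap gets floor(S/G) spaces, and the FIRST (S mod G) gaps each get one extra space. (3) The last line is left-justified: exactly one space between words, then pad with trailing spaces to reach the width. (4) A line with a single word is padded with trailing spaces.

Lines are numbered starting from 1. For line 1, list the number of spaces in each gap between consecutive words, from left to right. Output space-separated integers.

Answer: 1

Derivation:
Line 1: ['were', 'stop'] (min_width=9, slack=0)
Line 2: ['old', 'chair'] (min_width=9, slack=0)
Line 3: ['page'] (min_width=4, slack=5)
Line 4: ['table'] (min_width=5, slack=4)
Line 5: ['from'] (min_width=4, slack=5)
Line 6: ['golden'] (min_width=6, slack=3)
Line 7: ['island'] (min_width=6, slack=3)
Line 8: ['why', 'top'] (min_width=7, slack=2)
Line 9: ['at', 'fish'] (min_width=7, slack=2)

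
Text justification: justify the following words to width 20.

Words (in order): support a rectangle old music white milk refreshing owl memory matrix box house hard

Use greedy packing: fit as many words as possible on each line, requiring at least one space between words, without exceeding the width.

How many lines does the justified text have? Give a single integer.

Answer: 5

Derivation:
Line 1: ['support', 'a', 'rectangle'] (min_width=19, slack=1)
Line 2: ['old', 'music', 'white', 'milk'] (min_width=20, slack=0)
Line 3: ['refreshing', 'owl'] (min_width=14, slack=6)
Line 4: ['memory', 'matrix', 'box'] (min_width=17, slack=3)
Line 5: ['house', 'hard'] (min_width=10, slack=10)
Total lines: 5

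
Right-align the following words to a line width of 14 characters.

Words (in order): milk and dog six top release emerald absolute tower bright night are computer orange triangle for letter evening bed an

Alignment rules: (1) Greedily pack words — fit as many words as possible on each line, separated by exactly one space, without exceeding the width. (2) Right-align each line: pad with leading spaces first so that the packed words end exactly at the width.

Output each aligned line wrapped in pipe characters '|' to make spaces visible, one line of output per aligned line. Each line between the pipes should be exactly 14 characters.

Line 1: ['milk', 'and', 'dog'] (min_width=12, slack=2)
Line 2: ['six', 'top'] (min_width=7, slack=7)
Line 3: ['release'] (min_width=7, slack=7)
Line 4: ['emerald'] (min_width=7, slack=7)
Line 5: ['absolute', 'tower'] (min_width=14, slack=0)
Line 6: ['bright', 'night'] (min_width=12, slack=2)
Line 7: ['are', 'computer'] (min_width=12, slack=2)
Line 8: ['orange'] (min_width=6, slack=8)
Line 9: ['triangle', 'for'] (min_width=12, slack=2)
Line 10: ['letter', 'evening'] (min_width=14, slack=0)
Line 11: ['bed', 'an'] (min_width=6, slack=8)

Answer: |  milk and dog|
|       six top|
|       release|
|       emerald|
|absolute tower|
|  bright night|
|  are computer|
|        orange|
|  triangle for|
|letter evening|
|        bed an|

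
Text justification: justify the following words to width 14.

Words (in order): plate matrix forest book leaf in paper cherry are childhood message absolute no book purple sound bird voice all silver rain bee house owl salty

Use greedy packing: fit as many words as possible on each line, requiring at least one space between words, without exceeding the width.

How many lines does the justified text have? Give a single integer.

Line 1: ['plate', 'matrix'] (min_width=12, slack=2)
Line 2: ['forest', 'book'] (min_width=11, slack=3)
Line 3: ['leaf', 'in', 'paper'] (min_width=13, slack=1)
Line 4: ['cherry', 'are'] (min_width=10, slack=4)
Line 5: ['childhood'] (min_width=9, slack=5)
Line 6: ['message'] (min_width=7, slack=7)
Line 7: ['absolute', 'no'] (min_width=11, slack=3)
Line 8: ['book', 'purple'] (min_width=11, slack=3)
Line 9: ['sound', 'bird'] (min_width=10, slack=4)
Line 10: ['voice', 'all'] (min_width=9, slack=5)
Line 11: ['silver', 'rain'] (min_width=11, slack=3)
Line 12: ['bee', 'house', 'owl'] (min_width=13, slack=1)
Line 13: ['salty'] (min_width=5, slack=9)
Total lines: 13

Answer: 13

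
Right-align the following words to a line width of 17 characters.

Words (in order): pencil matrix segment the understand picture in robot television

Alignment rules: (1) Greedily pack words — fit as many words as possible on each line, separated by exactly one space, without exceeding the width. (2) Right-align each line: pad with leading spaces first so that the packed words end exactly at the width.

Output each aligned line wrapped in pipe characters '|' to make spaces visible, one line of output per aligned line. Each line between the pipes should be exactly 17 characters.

Line 1: ['pencil', 'matrix'] (min_width=13, slack=4)
Line 2: ['segment', 'the'] (min_width=11, slack=6)
Line 3: ['understand'] (min_width=10, slack=7)
Line 4: ['picture', 'in', 'robot'] (min_width=16, slack=1)
Line 5: ['television'] (min_width=10, slack=7)

Answer: |    pencil matrix|
|      segment the|
|       understand|
| picture in robot|
|       television|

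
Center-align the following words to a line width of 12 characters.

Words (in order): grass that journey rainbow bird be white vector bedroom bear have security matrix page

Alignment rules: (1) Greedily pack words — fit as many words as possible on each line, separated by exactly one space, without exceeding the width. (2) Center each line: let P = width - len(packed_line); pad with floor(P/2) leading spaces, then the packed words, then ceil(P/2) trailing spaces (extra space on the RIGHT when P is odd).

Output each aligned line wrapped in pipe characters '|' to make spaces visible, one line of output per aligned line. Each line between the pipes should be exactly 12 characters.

Answer: | grass that |
|  journey   |
|rainbow bird|
|  be white  |
|   vector   |
|bedroom bear|
|    have    |
|  security  |
|matrix page |

Derivation:
Line 1: ['grass', 'that'] (min_width=10, slack=2)
Line 2: ['journey'] (min_width=7, slack=5)
Line 3: ['rainbow', 'bird'] (min_width=12, slack=0)
Line 4: ['be', 'white'] (min_width=8, slack=4)
Line 5: ['vector'] (min_width=6, slack=6)
Line 6: ['bedroom', 'bear'] (min_width=12, slack=0)
Line 7: ['have'] (min_width=4, slack=8)
Line 8: ['security'] (min_width=8, slack=4)
Line 9: ['matrix', 'page'] (min_width=11, slack=1)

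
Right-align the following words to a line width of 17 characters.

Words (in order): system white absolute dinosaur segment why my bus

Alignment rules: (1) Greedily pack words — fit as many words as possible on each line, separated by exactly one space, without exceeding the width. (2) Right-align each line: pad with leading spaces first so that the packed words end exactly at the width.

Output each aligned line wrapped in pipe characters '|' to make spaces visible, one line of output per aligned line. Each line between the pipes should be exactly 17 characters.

Answer: |     system white|
|absolute dinosaur|
|   segment why my|
|              bus|

Derivation:
Line 1: ['system', 'white'] (min_width=12, slack=5)
Line 2: ['absolute', 'dinosaur'] (min_width=17, slack=0)
Line 3: ['segment', 'why', 'my'] (min_width=14, slack=3)
Line 4: ['bus'] (min_width=3, slack=14)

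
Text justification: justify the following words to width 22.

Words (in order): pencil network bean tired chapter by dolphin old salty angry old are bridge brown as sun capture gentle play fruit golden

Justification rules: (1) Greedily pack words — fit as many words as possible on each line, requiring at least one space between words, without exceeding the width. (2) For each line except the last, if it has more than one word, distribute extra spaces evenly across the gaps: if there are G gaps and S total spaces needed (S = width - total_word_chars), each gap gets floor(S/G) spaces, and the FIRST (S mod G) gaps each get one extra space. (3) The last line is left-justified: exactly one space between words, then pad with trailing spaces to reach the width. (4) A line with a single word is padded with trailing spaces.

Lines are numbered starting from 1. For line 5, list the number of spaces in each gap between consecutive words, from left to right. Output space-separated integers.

Answer: 2 2 1

Derivation:
Line 1: ['pencil', 'network', 'bean'] (min_width=19, slack=3)
Line 2: ['tired', 'chapter', 'by'] (min_width=16, slack=6)
Line 3: ['dolphin', 'old', 'salty'] (min_width=17, slack=5)
Line 4: ['angry', 'old', 'are', 'bridge'] (min_width=20, slack=2)
Line 5: ['brown', 'as', 'sun', 'capture'] (min_width=20, slack=2)
Line 6: ['gentle', 'play', 'fruit'] (min_width=17, slack=5)
Line 7: ['golden'] (min_width=6, slack=16)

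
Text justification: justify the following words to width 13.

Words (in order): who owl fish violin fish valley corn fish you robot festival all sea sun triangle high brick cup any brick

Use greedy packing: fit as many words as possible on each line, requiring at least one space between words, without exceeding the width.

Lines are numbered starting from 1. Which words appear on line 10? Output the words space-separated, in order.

Answer: brick

Derivation:
Line 1: ['who', 'owl', 'fish'] (min_width=12, slack=1)
Line 2: ['violin', 'fish'] (min_width=11, slack=2)
Line 3: ['valley', 'corn'] (min_width=11, slack=2)
Line 4: ['fish', 'you'] (min_width=8, slack=5)
Line 5: ['robot'] (min_width=5, slack=8)
Line 6: ['festival', 'all'] (min_width=12, slack=1)
Line 7: ['sea', 'sun'] (min_width=7, slack=6)
Line 8: ['triangle', 'high'] (min_width=13, slack=0)
Line 9: ['brick', 'cup', 'any'] (min_width=13, slack=0)
Line 10: ['brick'] (min_width=5, slack=8)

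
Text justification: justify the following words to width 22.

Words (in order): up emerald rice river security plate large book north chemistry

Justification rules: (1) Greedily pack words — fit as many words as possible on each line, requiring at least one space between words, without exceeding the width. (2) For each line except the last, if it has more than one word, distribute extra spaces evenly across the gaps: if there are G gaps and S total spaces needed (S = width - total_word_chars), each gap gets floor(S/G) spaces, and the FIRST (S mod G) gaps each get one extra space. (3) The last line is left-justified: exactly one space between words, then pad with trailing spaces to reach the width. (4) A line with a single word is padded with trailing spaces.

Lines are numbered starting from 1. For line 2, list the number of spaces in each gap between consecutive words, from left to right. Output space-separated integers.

Answer: 2 2

Derivation:
Line 1: ['up', 'emerald', 'rice', 'river'] (min_width=21, slack=1)
Line 2: ['security', 'plate', 'large'] (min_width=20, slack=2)
Line 3: ['book', 'north', 'chemistry'] (min_width=20, slack=2)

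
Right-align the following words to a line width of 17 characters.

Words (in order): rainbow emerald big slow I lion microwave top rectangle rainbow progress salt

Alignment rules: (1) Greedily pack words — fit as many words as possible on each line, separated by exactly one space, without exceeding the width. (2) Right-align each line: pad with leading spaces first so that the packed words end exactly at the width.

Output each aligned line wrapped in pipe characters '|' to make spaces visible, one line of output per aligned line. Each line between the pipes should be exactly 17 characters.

Line 1: ['rainbow', 'emerald'] (min_width=15, slack=2)
Line 2: ['big', 'slow', 'I', 'lion'] (min_width=15, slack=2)
Line 3: ['microwave', 'top'] (min_width=13, slack=4)
Line 4: ['rectangle', 'rainbow'] (min_width=17, slack=0)
Line 5: ['progress', 'salt'] (min_width=13, slack=4)

Answer: |  rainbow emerald|
|  big slow I lion|
|    microwave top|
|rectangle rainbow|
|    progress salt|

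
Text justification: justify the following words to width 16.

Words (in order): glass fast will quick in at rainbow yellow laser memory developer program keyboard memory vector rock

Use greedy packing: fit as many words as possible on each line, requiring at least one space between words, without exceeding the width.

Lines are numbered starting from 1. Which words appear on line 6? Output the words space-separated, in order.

Line 1: ['glass', 'fast', 'will'] (min_width=15, slack=1)
Line 2: ['quick', 'in', 'at'] (min_width=11, slack=5)
Line 3: ['rainbow', 'yellow'] (min_width=14, slack=2)
Line 4: ['laser', 'memory'] (min_width=12, slack=4)
Line 5: ['developer'] (min_width=9, slack=7)
Line 6: ['program', 'keyboard'] (min_width=16, slack=0)
Line 7: ['memory', 'vector'] (min_width=13, slack=3)
Line 8: ['rock'] (min_width=4, slack=12)

Answer: program keyboard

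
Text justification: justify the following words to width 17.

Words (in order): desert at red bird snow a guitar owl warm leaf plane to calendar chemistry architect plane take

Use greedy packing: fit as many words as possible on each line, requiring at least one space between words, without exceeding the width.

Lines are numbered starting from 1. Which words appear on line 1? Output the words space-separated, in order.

Line 1: ['desert', 'at', 'red'] (min_width=13, slack=4)
Line 2: ['bird', 'snow', 'a'] (min_width=11, slack=6)
Line 3: ['guitar', 'owl', 'warm'] (min_width=15, slack=2)
Line 4: ['leaf', 'plane', 'to'] (min_width=13, slack=4)
Line 5: ['calendar'] (min_width=8, slack=9)
Line 6: ['chemistry'] (min_width=9, slack=8)
Line 7: ['architect', 'plane'] (min_width=15, slack=2)
Line 8: ['take'] (min_width=4, slack=13)

Answer: desert at red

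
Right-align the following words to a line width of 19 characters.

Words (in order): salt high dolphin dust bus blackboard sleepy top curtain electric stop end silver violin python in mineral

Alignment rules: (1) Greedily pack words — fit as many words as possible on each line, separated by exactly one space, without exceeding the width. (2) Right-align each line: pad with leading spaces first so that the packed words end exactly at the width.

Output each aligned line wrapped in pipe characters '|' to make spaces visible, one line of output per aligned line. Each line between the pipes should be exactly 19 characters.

Line 1: ['salt', 'high', 'dolphin'] (min_width=17, slack=2)
Line 2: ['dust', 'bus', 'blackboard'] (min_width=19, slack=0)
Line 3: ['sleepy', 'top', 'curtain'] (min_width=18, slack=1)
Line 4: ['electric', 'stop', 'end'] (min_width=17, slack=2)
Line 5: ['silver', 'violin'] (min_width=13, slack=6)
Line 6: ['python', 'in', 'mineral'] (min_width=17, slack=2)

Answer: |  salt high dolphin|
|dust bus blackboard|
| sleepy top curtain|
|  electric stop end|
|      silver violin|
|  python in mineral|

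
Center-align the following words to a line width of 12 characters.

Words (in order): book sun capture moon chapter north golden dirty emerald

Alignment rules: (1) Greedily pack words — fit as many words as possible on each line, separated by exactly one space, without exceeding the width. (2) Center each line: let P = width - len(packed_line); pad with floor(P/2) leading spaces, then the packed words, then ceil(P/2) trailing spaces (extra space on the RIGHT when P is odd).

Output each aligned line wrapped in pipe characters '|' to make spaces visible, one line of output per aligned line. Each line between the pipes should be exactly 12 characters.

Line 1: ['book', 'sun'] (min_width=8, slack=4)
Line 2: ['capture', 'moon'] (min_width=12, slack=0)
Line 3: ['chapter'] (min_width=7, slack=5)
Line 4: ['north', 'golden'] (min_width=12, slack=0)
Line 5: ['dirty'] (min_width=5, slack=7)
Line 6: ['emerald'] (min_width=7, slack=5)

Answer: |  book sun  |
|capture moon|
|  chapter   |
|north golden|
|   dirty    |
|  emerald   |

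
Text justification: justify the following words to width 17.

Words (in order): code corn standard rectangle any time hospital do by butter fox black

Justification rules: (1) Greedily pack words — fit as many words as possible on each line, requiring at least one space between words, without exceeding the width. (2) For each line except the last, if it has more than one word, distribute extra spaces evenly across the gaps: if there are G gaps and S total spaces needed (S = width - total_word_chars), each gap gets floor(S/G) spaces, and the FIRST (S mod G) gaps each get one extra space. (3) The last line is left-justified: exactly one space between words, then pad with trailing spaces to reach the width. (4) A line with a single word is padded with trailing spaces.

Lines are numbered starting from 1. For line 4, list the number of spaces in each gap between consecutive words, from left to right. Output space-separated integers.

Answer: 2 1

Derivation:
Line 1: ['code', 'corn'] (min_width=9, slack=8)
Line 2: ['standard'] (min_width=8, slack=9)
Line 3: ['rectangle', 'any'] (min_width=13, slack=4)
Line 4: ['time', 'hospital', 'do'] (min_width=16, slack=1)
Line 5: ['by', 'butter', 'fox'] (min_width=13, slack=4)
Line 6: ['black'] (min_width=5, slack=12)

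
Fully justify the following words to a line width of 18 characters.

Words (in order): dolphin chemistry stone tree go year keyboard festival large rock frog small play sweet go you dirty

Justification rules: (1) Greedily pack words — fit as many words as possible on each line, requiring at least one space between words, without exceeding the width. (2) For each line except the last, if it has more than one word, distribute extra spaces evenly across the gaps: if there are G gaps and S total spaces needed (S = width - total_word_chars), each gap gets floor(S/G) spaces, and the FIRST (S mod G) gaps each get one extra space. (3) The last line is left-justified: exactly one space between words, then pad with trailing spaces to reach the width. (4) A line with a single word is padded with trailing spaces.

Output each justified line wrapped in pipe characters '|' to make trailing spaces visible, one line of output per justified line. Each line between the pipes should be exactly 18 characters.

Answer: |dolphin  chemistry|
|stone tree go year|
|keyboard  festival|
|large   rock  frog|
|small  play  sweet|
|go you dirty      |

Derivation:
Line 1: ['dolphin', 'chemistry'] (min_width=17, slack=1)
Line 2: ['stone', 'tree', 'go', 'year'] (min_width=18, slack=0)
Line 3: ['keyboard', 'festival'] (min_width=17, slack=1)
Line 4: ['large', 'rock', 'frog'] (min_width=15, slack=3)
Line 5: ['small', 'play', 'sweet'] (min_width=16, slack=2)
Line 6: ['go', 'you', 'dirty'] (min_width=12, slack=6)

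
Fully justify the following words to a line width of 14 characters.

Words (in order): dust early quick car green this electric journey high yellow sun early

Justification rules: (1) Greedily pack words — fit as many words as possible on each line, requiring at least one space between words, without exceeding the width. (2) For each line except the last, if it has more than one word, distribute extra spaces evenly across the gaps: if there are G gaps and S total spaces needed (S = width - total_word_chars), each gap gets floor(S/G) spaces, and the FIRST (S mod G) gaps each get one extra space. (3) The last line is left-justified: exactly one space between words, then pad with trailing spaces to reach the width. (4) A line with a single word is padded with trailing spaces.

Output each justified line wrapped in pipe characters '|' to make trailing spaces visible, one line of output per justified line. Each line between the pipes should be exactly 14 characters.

Answer: |dust     early|
|quick      car|
|green     this|
|electric      |
|journey   high|
|yellow     sun|
|early         |

Derivation:
Line 1: ['dust', 'early'] (min_width=10, slack=4)
Line 2: ['quick', 'car'] (min_width=9, slack=5)
Line 3: ['green', 'this'] (min_width=10, slack=4)
Line 4: ['electric'] (min_width=8, slack=6)
Line 5: ['journey', 'high'] (min_width=12, slack=2)
Line 6: ['yellow', 'sun'] (min_width=10, slack=4)
Line 7: ['early'] (min_width=5, slack=9)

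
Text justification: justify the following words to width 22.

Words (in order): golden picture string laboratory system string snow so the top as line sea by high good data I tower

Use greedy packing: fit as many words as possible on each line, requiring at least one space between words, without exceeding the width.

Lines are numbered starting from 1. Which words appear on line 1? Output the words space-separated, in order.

Answer: golden picture string

Derivation:
Line 1: ['golden', 'picture', 'string'] (min_width=21, slack=1)
Line 2: ['laboratory', 'system'] (min_width=17, slack=5)
Line 3: ['string', 'snow', 'so', 'the', 'top'] (min_width=22, slack=0)
Line 4: ['as', 'line', 'sea', 'by', 'high'] (min_width=19, slack=3)
Line 5: ['good', 'data', 'I', 'tower'] (min_width=17, slack=5)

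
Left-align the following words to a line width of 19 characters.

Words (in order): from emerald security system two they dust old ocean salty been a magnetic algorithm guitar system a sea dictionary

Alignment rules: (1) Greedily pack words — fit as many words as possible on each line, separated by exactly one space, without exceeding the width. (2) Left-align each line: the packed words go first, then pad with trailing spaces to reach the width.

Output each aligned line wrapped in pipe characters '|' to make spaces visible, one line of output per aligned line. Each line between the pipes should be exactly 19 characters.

Answer: |from emerald       |
|security system two|
|they dust old ocean|
|salty been a       |
|magnetic algorithm |
|guitar system a sea|
|dictionary         |

Derivation:
Line 1: ['from', 'emerald'] (min_width=12, slack=7)
Line 2: ['security', 'system', 'two'] (min_width=19, slack=0)
Line 3: ['they', 'dust', 'old', 'ocean'] (min_width=19, slack=0)
Line 4: ['salty', 'been', 'a'] (min_width=12, slack=7)
Line 5: ['magnetic', 'algorithm'] (min_width=18, slack=1)
Line 6: ['guitar', 'system', 'a', 'sea'] (min_width=19, slack=0)
Line 7: ['dictionary'] (min_width=10, slack=9)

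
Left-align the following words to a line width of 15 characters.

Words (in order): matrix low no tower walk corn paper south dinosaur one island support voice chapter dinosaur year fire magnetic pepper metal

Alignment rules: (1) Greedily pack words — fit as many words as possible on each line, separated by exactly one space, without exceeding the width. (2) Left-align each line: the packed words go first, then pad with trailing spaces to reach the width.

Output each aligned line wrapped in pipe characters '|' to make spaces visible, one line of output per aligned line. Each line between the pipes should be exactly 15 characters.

Answer: |matrix low no  |
|tower walk corn|
|paper south    |
|dinosaur one   |
|island support |
|voice chapter  |
|dinosaur year  |
|fire magnetic  |
|pepper metal   |

Derivation:
Line 1: ['matrix', 'low', 'no'] (min_width=13, slack=2)
Line 2: ['tower', 'walk', 'corn'] (min_width=15, slack=0)
Line 3: ['paper', 'south'] (min_width=11, slack=4)
Line 4: ['dinosaur', 'one'] (min_width=12, slack=3)
Line 5: ['island', 'support'] (min_width=14, slack=1)
Line 6: ['voice', 'chapter'] (min_width=13, slack=2)
Line 7: ['dinosaur', 'year'] (min_width=13, slack=2)
Line 8: ['fire', 'magnetic'] (min_width=13, slack=2)
Line 9: ['pepper', 'metal'] (min_width=12, slack=3)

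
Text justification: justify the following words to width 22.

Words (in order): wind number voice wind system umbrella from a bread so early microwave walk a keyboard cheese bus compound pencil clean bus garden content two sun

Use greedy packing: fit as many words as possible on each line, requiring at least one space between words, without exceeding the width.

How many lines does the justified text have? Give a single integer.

Line 1: ['wind', 'number', 'voice', 'wind'] (min_width=22, slack=0)
Line 2: ['system', 'umbrella', 'from', 'a'] (min_width=22, slack=0)
Line 3: ['bread', 'so', 'early'] (min_width=14, slack=8)
Line 4: ['microwave', 'walk', 'a'] (min_width=16, slack=6)
Line 5: ['keyboard', 'cheese', 'bus'] (min_width=19, slack=3)
Line 6: ['compound', 'pencil', 'clean'] (min_width=21, slack=1)
Line 7: ['bus', 'garden', 'content', 'two'] (min_width=22, slack=0)
Line 8: ['sun'] (min_width=3, slack=19)
Total lines: 8

Answer: 8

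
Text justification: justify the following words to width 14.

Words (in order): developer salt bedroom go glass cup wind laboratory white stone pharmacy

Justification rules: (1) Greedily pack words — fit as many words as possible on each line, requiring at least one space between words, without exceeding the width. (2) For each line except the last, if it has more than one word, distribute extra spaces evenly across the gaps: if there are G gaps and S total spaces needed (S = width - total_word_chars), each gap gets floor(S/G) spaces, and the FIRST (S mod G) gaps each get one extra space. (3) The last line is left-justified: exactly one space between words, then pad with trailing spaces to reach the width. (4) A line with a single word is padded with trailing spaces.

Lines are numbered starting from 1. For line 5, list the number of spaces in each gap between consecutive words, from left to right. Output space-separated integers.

Line 1: ['developer', 'salt'] (min_width=14, slack=0)
Line 2: ['bedroom', 'go'] (min_width=10, slack=4)
Line 3: ['glass', 'cup', 'wind'] (min_width=14, slack=0)
Line 4: ['laboratory'] (min_width=10, slack=4)
Line 5: ['white', 'stone'] (min_width=11, slack=3)
Line 6: ['pharmacy'] (min_width=8, slack=6)

Answer: 4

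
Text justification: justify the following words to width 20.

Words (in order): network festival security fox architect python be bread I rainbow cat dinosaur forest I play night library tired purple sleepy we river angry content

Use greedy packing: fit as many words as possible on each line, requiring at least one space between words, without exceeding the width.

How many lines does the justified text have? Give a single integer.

Answer: 9

Derivation:
Line 1: ['network', 'festival'] (min_width=16, slack=4)
Line 2: ['security', 'fox'] (min_width=12, slack=8)
Line 3: ['architect', 'python', 'be'] (min_width=19, slack=1)
Line 4: ['bread', 'I', 'rainbow', 'cat'] (min_width=19, slack=1)
Line 5: ['dinosaur', 'forest', 'I'] (min_width=17, slack=3)
Line 6: ['play', 'night', 'library'] (min_width=18, slack=2)
Line 7: ['tired', 'purple', 'sleepy'] (min_width=19, slack=1)
Line 8: ['we', 'river', 'angry'] (min_width=14, slack=6)
Line 9: ['content'] (min_width=7, slack=13)
Total lines: 9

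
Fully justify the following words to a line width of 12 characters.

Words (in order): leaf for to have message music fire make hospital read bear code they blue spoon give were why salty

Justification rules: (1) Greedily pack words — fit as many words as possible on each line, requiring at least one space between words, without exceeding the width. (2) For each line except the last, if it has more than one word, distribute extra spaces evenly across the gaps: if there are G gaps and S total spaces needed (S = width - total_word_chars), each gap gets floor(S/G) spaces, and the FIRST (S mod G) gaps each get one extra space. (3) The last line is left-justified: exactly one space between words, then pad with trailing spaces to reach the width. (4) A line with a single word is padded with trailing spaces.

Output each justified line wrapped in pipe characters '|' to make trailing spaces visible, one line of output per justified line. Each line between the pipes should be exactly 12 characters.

Line 1: ['leaf', 'for', 'to'] (min_width=11, slack=1)
Line 2: ['have', 'message'] (min_width=12, slack=0)
Line 3: ['music', 'fire'] (min_width=10, slack=2)
Line 4: ['make'] (min_width=4, slack=8)
Line 5: ['hospital'] (min_width=8, slack=4)
Line 6: ['read', 'bear'] (min_width=9, slack=3)
Line 7: ['code', 'they'] (min_width=9, slack=3)
Line 8: ['blue', 'spoon'] (min_width=10, slack=2)
Line 9: ['give', 'were'] (min_width=9, slack=3)
Line 10: ['why', 'salty'] (min_width=9, slack=3)

Answer: |leaf  for to|
|have message|
|music   fire|
|make        |
|hospital    |
|read    bear|
|code    they|
|blue   spoon|
|give    were|
|why salty   |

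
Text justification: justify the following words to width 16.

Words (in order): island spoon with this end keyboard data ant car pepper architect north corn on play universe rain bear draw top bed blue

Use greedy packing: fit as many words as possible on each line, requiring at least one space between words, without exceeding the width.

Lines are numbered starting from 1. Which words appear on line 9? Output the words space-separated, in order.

Answer: bed blue

Derivation:
Line 1: ['island', 'spoon'] (min_width=12, slack=4)
Line 2: ['with', 'this', 'end'] (min_width=13, slack=3)
Line 3: ['keyboard', 'data'] (min_width=13, slack=3)
Line 4: ['ant', 'car', 'pepper'] (min_width=14, slack=2)
Line 5: ['architect', 'north'] (min_width=15, slack=1)
Line 6: ['corn', 'on', 'play'] (min_width=12, slack=4)
Line 7: ['universe', 'rain'] (min_width=13, slack=3)
Line 8: ['bear', 'draw', 'top'] (min_width=13, slack=3)
Line 9: ['bed', 'blue'] (min_width=8, slack=8)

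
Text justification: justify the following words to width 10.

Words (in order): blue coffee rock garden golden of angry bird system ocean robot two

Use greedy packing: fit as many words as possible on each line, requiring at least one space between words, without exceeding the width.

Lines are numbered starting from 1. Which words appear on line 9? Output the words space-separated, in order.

Answer: robot two

Derivation:
Line 1: ['blue'] (min_width=4, slack=6)
Line 2: ['coffee'] (min_width=6, slack=4)
Line 3: ['rock'] (min_width=4, slack=6)
Line 4: ['garden'] (min_width=6, slack=4)
Line 5: ['golden', 'of'] (min_width=9, slack=1)
Line 6: ['angry', 'bird'] (min_width=10, slack=0)
Line 7: ['system'] (min_width=6, slack=4)
Line 8: ['ocean'] (min_width=5, slack=5)
Line 9: ['robot', 'two'] (min_width=9, slack=1)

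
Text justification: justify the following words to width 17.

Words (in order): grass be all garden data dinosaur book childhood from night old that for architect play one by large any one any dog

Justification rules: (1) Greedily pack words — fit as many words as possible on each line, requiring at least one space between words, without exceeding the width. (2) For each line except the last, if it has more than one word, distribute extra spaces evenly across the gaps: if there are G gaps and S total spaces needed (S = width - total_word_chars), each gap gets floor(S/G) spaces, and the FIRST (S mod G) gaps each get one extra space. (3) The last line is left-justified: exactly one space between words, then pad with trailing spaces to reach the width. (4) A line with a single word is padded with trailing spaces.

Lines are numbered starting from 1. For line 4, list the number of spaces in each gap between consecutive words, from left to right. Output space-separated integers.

Line 1: ['grass', 'be', 'all'] (min_width=12, slack=5)
Line 2: ['garden', 'data'] (min_width=11, slack=6)
Line 3: ['dinosaur', 'book'] (min_width=13, slack=4)
Line 4: ['childhood', 'from'] (min_width=14, slack=3)
Line 5: ['night', 'old', 'that'] (min_width=14, slack=3)
Line 6: ['for', 'architect'] (min_width=13, slack=4)
Line 7: ['play', 'one', 'by', 'large'] (min_width=17, slack=0)
Line 8: ['any', 'one', 'any', 'dog'] (min_width=15, slack=2)

Answer: 4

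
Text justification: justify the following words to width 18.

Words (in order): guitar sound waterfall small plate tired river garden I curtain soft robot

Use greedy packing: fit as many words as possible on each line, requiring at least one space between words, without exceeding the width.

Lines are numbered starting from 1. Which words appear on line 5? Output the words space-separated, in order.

Answer: soft robot

Derivation:
Line 1: ['guitar', 'sound'] (min_width=12, slack=6)
Line 2: ['waterfall', 'small'] (min_width=15, slack=3)
Line 3: ['plate', 'tired', 'river'] (min_width=17, slack=1)
Line 4: ['garden', 'I', 'curtain'] (min_width=16, slack=2)
Line 5: ['soft', 'robot'] (min_width=10, slack=8)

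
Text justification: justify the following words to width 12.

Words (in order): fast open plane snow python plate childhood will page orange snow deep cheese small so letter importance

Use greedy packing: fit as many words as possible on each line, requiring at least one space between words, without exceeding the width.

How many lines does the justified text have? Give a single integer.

Answer: 10

Derivation:
Line 1: ['fast', 'open'] (min_width=9, slack=3)
Line 2: ['plane', 'snow'] (min_width=10, slack=2)
Line 3: ['python', 'plate'] (min_width=12, slack=0)
Line 4: ['childhood'] (min_width=9, slack=3)
Line 5: ['will', 'page'] (min_width=9, slack=3)
Line 6: ['orange', 'snow'] (min_width=11, slack=1)
Line 7: ['deep', 'cheese'] (min_width=11, slack=1)
Line 8: ['small', 'so'] (min_width=8, slack=4)
Line 9: ['letter'] (min_width=6, slack=6)
Line 10: ['importance'] (min_width=10, slack=2)
Total lines: 10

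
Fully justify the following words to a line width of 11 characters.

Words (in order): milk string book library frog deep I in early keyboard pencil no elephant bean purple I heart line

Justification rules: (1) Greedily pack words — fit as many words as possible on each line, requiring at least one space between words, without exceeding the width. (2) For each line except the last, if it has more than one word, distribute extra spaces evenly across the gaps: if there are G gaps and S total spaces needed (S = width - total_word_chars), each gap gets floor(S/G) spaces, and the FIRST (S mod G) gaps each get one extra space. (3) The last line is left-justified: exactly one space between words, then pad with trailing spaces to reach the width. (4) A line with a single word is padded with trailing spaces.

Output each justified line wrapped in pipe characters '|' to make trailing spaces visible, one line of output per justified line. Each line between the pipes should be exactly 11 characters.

Line 1: ['milk', 'string'] (min_width=11, slack=0)
Line 2: ['book'] (min_width=4, slack=7)
Line 3: ['library'] (min_width=7, slack=4)
Line 4: ['frog', 'deep', 'I'] (min_width=11, slack=0)
Line 5: ['in', 'early'] (min_width=8, slack=3)
Line 6: ['keyboard'] (min_width=8, slack=3)
Line 7: ['pencil', 'no'] (min_width=9, slack=2)
Line 8: ['elephant'] (min_width=8, slack=3)
Line 9: ['bean', 'purple'] (min_width=11, slack=0)
Line 10: ['I', 'heart'] (min_width=7, slack=4)
Line 11: ['line'] (min_width=4, slack=7)

Answer: |milk string|
|book       |
|library    |
|frog deep I|
|in    early|
|keyboard   |
|pencil   no|
|elephant   |
|bean purple|
|I     heart|
|line       |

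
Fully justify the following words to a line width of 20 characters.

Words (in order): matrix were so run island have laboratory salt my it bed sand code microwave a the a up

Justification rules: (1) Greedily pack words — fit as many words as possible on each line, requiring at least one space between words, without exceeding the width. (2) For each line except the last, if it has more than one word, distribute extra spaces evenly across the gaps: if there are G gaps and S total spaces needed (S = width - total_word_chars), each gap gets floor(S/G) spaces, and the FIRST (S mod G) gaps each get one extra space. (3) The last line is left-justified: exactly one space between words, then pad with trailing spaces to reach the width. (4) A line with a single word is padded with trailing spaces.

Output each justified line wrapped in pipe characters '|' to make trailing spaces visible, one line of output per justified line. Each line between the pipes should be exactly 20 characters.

Answer: |matrix  were  so run|
|island          have|
|laboratory  salt  my|
|it   bed  sand  code|
|microwave a the a up|

Derivation:
Line 1: ['matrix', 'were', 'so', 'run'] (min_width=18, slack=2)
Line 2: ['island', 'have'] (min_width=11, slack=9)
Line 3: ['laboratory', 'salt', 'my'] (min_width=18, slack=2)
Line 4: ['it', 'bed', 'sand', 'code'] (min_width=16, slack=4)
Line 5: ['microwave', 'a', 'the', 'a', 'up'] (min_width=20, slack=0)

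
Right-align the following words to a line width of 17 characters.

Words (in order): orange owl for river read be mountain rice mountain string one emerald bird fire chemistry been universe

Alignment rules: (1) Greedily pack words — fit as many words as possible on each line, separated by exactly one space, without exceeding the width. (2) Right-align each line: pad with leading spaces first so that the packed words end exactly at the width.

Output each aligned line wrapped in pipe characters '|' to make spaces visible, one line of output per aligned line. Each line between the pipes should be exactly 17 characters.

Answer: |   orange owl for|
|    river read be|
|    mountain rice|
|  mountain string|
| one emerald bird|
|   fire chemistry|
|    been universe|

Derivation:
Line 1: ['orange', 'owl', 'for'] (min_width=14, slack=3)
Line 2: ['river', 'read', 'be'] (min_width=13, slack=4)
Line 3: ['mountain', 'rice'] (min_width=13, slack=4)
Line 4: ['mountain', 'string'] (min_width=15, slack=2)
Line 5: ['one', 'emerald', 'bird'] (min_width=16, slack=1)
Line 6: ['fire', 'chemistry'] (min_width=14, slack=3)
Line 7: ['been', 'universe'] (min_width=13, slack=4)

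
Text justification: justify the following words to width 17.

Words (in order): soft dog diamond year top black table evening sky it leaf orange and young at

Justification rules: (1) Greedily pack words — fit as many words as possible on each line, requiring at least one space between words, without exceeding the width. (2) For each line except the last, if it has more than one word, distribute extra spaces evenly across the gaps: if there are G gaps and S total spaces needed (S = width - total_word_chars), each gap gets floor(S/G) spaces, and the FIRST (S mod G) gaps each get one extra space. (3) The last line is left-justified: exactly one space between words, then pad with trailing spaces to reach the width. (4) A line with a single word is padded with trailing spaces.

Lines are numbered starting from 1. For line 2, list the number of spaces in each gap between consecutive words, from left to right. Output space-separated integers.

Answer: 3 2

Derivation:
Line 1: ['soft', 'dog', 'diamond'] (min_width=16, slack=1)
Line 2: ['year', 'top', 'black'] (min_width=14, slack=3)
Line 3: ['table', 'evening', 'sky'] (min_width=17, slack=0)
Line 4: ['it', 'leaf', 'orange'] (min_width=14, slack=3)
Line 5: ['and', 'young', 'at'] (min_width=12, slack=5)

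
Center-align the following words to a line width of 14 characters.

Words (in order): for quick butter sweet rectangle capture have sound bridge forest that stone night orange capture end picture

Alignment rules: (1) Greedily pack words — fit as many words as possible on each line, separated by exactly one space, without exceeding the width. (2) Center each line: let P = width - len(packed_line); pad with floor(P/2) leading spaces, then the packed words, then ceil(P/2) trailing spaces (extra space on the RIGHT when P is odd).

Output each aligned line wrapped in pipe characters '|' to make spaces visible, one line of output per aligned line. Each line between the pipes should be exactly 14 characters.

Answer: |  for quick   |
| butter sweet |
|  rectangle   |
| capture have |
| sound bridge |
| forest that  |
| stone night  |
|orange capture|
| end picture  |

Derivation:
Line 1: ['for', 'quick'] (min_width=9, slack=5)
Line 2: ['butter', 'sweet'] (min_width=12, slack=2)
Line 3: ['rectangle'] (min_width=9, slack=5)
Line 4: ['capture', 'have'] (min_width=12, slack=2)
Line 5: ['sound', 'bridge'] (min_width=12, slack=2)
Line 6: ['forest', 'that'] (min_width=11, slack=3)
Line 7: ['stone', 'night'] (min_width=11, slack=3)
Line 8: ['orange', 'capture'] (min_width=14, slack=0)
Line 9: ['end', 'picture'] (min_width=11, slack=3)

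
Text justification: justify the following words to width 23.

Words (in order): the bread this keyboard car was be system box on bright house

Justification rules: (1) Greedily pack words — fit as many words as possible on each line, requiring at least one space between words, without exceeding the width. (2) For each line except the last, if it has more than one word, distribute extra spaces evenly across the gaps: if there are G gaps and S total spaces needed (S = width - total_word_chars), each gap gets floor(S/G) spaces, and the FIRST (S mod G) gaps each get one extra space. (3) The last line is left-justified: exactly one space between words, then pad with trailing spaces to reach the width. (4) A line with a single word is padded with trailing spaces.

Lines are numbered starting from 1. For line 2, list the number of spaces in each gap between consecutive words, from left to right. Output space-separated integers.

Line 1: ['the', 'bread', 'this', 'keyboard'] (min_width=23, slack=0)
Line 2: ['car', 'was', 'be', 'system', 'box'] (min_width=21, slack=2)
Line 3: ['on', 'bright', 'house'] (min_width=15, slack=8)

Answer: 2 2 1 1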